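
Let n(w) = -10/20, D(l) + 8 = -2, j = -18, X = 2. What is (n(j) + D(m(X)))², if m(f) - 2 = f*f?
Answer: 441/4 ≈ 110.25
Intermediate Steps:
m(f) = 2 + f² (m(f) = 2 + f*f = 2 + f²)
D(l) = -10 (D(l) = -8 - 2 = -10)
n(w) = -½ (n(w) = -10*1/20 = -½)
(n(j) + D(m(X)))² = (-½ - 10)² = (-21/2)² = 441/4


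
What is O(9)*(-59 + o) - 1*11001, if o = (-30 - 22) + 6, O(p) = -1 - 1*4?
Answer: -10476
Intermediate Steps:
O(p) = -5 (O(p) = -1 - 4 = -5)
o = -46 (o = -52 + 6 = -46)
O(9)*(-59 + o) - 1*11001 = -5*(-59 - 46) - 1*11001 = -5*(-105) - 11001 = 525 - 11001 = -10476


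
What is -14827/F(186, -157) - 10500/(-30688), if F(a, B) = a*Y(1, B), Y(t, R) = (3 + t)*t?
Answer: -249553/12741 ≈ -19.587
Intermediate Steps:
Y(t, R) = t*(3 + t)
F(a, B) = 4*a (F(a, B) = a*(1*(3 + 1)) = a*(1*4) = a*4 = 4*a)
-14827/F(186, -157) - 10500/(-30688) = -14827/(4*186) - 10500/(-30688) = -14827/744 - 10500*(-1/30688) = -14827*1/744 + 375/1096 = -14827/744 + 375/1096 = -249553/12741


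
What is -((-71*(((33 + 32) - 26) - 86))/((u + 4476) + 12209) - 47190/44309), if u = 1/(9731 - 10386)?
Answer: 418876393945/484238616266 ≈ 0.86502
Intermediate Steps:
u = -1/655 (u = 1/(-655) = -1/655 ≈ -0.0015267)
-((-71*(((33 + 32) - 26) - 86))/((u + 4476) + 12209) - 47190/44309) = -((-71*(((33 + 32) - 26) - 86))/((-1/655 + 4476) + 12209) - 47190/44309) = -((-71*((65 - 26) - 86))/(2931779/655 + 12209) - 47190*1/44309) = -((-71*(39 - 86))/(10928674/655) - 47190/44309) = -(-71*(-47)*(655/10928674) - 47190/44309) = -(3337*(655/10928674) - 47190/44309) = -(2185735/10928674 - 47190/44309) = -1*(-418876393945/484238616266) = 418876393945/484238616266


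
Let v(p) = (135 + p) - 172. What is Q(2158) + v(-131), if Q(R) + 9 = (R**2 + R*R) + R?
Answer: 9315909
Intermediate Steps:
v(p) = -37 + p
Q(R) = -9 + R + 2*R**2 (Q(R) = -9 + ((R**2 + R*R) + R) = -9 + ((R**2 + R**2) + R) = -9 + (2*R**2 + R) = -9 + (R + 2*R**2) = -9 + R + 2*R**2)
Q(2158) + v(-131) = (-9 + 2158 + 2*2158**2) + (-37 - 131) = (-9 + 2158 + 2*4656964) - 168 = (-9 + 2158 + 9313928) - 168 = 9316077 - 168 = 9315909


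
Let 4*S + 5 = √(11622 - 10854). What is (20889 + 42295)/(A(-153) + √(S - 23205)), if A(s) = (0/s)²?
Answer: -126368*I/√(92825 - 16*√3) ≈ -414.83*I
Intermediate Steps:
S = -5/4 + 4*√3 (S = -5/4 + √(11622 - 10854)/4 = -5/4 + √768/4 = -5/4 + (16*√3)/4 = -5/4 + 4*√3 ≈ 5.6782)
A(s) = 0 (A(s) = 0² = 0)
(20889 + 42295)/(A(-153) + √(S - 23205)) = (20889 + 42295)/(0 + √((-5/4 + 4*√3) - 23205)) = 63184/(0 + √(-92825/4 + 4*√3)) = 63184/(√(-92825/4 + 4*√3)) = 63184/√(-92825/4 + 4*√3)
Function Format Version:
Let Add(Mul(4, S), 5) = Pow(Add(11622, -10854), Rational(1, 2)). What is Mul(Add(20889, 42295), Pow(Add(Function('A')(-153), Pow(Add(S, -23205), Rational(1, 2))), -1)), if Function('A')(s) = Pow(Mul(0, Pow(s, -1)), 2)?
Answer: Mul(-126368, I, Pow(Add(92825, Mul(-16, Pow(3, Rational(1, 2)))), Rational(-1, 2))) ≈ Mul(-414.83, I)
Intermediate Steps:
S = Add(Rational(-5, 4), Mul(4, Pow(3, Rational(1, 2)))) (S = Add(Rational(-5, 4), Mul(Rational(1, 4), Pow(Add(11622, -10854), Rational(1, 2)))) = Add(Rational(-5, 4), Mul(Rational(1, 4), Pow(768, Rational(1, 2)))) = Add(Rational(-5, 4), Mul(Rational(1, 4), Mul(16, Pow(3, Rational(1, 2))))) = Add(Rational(-5, 4), Mul(4, Pow(3, Rational(1, 2)))) ≈ 5.6782)
Function('A')(s) = 0 (Function('A')(s) = Pow(0, 2) = 0)
Mul(Add(20889, 42295), Pow(Add(Function('A')(-153), Pow(Add(S, -23205), Rational(1, 2))), -1)) = Mul(Add(20889, 42295), Pow(Add(0, Pow(Add(Add(Rational(-5, 4), Mul(4, Pow(3, Rational(1, 2)))), -23205), Rational(1, 2))), -1)) = Mul(63184, Pow(Add(0, Pow(Add(Rational(-92825, 4), Mul(4, Pow(3, Rational(1, 2)))), Rational(1, 2))), -1)) = Mul(63184, Pow(Pow(Add(Rational(-92825, 4), Mul(4, Pow(3, Rational(1, 2)))), Rational(1, 2)), -1)) = Mul(63184, Pow(Add(Rational(-92825, 4), Mul(4, Pow(3, Rational(1, 2)))), Rational(-1, 2)))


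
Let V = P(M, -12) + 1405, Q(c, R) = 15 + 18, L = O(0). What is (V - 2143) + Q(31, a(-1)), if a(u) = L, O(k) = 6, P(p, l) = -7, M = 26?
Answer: -712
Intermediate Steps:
L = 6
a(u) = 6
Q(c, R) = 33
V = 1398 (V = -7 + 1405 = 1398)
(V - 2143) + Q(31, a(-1)) = (1398 - 2143) + 33 = -745 + 33 = -712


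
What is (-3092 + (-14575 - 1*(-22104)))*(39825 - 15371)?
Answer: 108502398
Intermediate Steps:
(-3092 + (-14575 - 1*(-22104)))*(39825 - 15371) = (-3092 + (-14575 + 22104))*24454 = (-3092 + 7529)*24454 = 4437*24454 = 108502398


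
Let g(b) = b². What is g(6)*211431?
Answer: 7611516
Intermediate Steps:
g(6)*211431 = 6²*211431 = 36*211431 = 7611516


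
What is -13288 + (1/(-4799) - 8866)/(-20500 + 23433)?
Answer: -187077353431/14075467 ≈ -13291.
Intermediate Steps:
-13288 + (1/(-4799) - 8866)/(-20500 + 23433) = -13288 + (-1/4799 - 8866)/2933 = -13288 - 42547935/4799*1/2933 = -13288 - 42547935/14075467 = -187077353431/14075467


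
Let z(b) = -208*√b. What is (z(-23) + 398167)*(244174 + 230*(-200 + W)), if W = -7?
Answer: 78265298188 - 40885312*I*√23 ≈ 7.8265e+10 - 1.9608e+8*I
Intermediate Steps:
(z(-23) + 398167)*(244174 + 230*(-200 + W)) = (-208*I*√23 + 398167)*(244174 + 230*(-200 - 7)) = (-208*I*√23 + 398167)*(244174 + 230*(-207)) = (-208*I*√23 + 398167)*(244174 - 47610) = (398167 - 208*I*√23)*196564 = 78265298188 - 40885312*I*√23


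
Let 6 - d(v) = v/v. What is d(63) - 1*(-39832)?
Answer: 39837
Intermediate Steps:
d(v) = 5 (d(v) = 6 - v/v = 6 - 1*1 = 6 - 1 = 5)
d(63) - 1*(-39832) = 5 - 1*(-39832) = 5 + 39832 = 39837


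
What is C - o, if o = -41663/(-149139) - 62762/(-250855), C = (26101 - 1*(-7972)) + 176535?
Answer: 7879302252233977/37412263845 ≈ 2.1061e+5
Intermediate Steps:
C = 210608 (C = (26101 + 7972) + 176535 = 34073 + 176535 = 210608)
o = 19811633783/37412263845 (o = -41663*(-1/149139) - 62762*(-1/250855) = 41663/149139 + 62762/250855 = 19811633783/37412263845 ≈ 0.52955)
C - o = 210608 - 1*19811633783/37412263845 = 210608 - 19811633783/37412263845 = 7879302252233977/37412263845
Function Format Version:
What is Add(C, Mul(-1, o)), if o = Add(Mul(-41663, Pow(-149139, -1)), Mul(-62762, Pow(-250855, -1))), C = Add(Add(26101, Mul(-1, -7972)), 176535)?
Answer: Rational(7879302252233977, 37412263845) ≈ 2.1061e+5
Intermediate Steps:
C = 210608 (C = Add(Add(26101, 7972), 176535) = Add(34073, 176535) = 210608)
o = Rational(19811633783, 37412263845) (o = Add(Mul(-41663, Rational(-1, 149139)), Mul(-62762, Rational(-1, 250855))) = Add(Rational(41663, 149139), Rational(62762, 250855)) = Rational(19811633783, 37412263845) ≈ 0.52955)
Add(C, Mul(-1, o)) = Add(210608, Mul(-1, Rational(19811633783, 37412263845))) = Add(210608, Rational(-19811633783, 37412263845)) = Rational(7879302252233977, 37412263845)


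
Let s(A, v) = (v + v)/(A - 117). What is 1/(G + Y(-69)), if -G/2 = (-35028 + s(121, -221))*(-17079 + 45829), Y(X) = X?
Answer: 1/2020463681 ≈ 4.9494e-10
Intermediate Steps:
s(A, v) = 2*v/(-117 + A) (s(A, v) = (2*v)/(-117 + A) = 2*v/(-117 + A))
G = 2020463750 (G = -2*(-35028 + 2*(-221)/(-117 + 121))*(-17079 + 45829) = -2*(-35028 + 2*(-221)/4)*28750 = -2*(-35028 + 2*(-221)*(¼))*28750 = -2*(-35028 - 221/2)*28750 = -(-70277)*28750 = -2*(-1010231875) = 2020463750)
1/(G + Y(-69)) = 1/(2020463750 - 69) = 1/2020463681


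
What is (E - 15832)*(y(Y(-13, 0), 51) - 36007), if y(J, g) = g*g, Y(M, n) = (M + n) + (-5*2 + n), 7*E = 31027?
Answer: 2665698582/7 ≈ 3.8081e+8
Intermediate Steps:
E = 31027/7 (E = (1/7)*31027 = 31027/7 ≈ 4432.4)
Y(M, n) = -10 + M + 2*n (Y(M, n) = (M + n) + (-10 + n) = -10 + M + 2*n)
y(J, g) = g**2
(E - 15832)*(y(Y(-13, 0), 51) - 36007) = (31027/7 - 15832)*(51**2 - 36007) = -79797*(2601 - 36007)/7 = -79797/7*(-33406) = 2665698582/7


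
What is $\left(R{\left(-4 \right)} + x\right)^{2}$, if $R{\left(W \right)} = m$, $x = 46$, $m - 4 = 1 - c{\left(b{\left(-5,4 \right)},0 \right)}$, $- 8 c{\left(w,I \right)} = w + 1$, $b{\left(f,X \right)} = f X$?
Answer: $\frac{151321}{64} \approx 2364.4$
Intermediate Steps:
$b{\left(f,X \right)} = X f$
$c{\left(w,I \right)} = - \frac{1}{8} - \frac{w}{8}$ ($c{\left(w,I \right)} = - \frac{w + 1}{8} = - \frac{1 + w}{8} = - \frac{1}{8} - \frac{w}{8}$)
$m = \frac{21}{8}$ ($m = 4 + \left(1 - \left(- \frac{1}{8} - \frac{4 \left(-5\right)}{8}\right)\right) = 4 + \left(1 - \left(- \frac{1}{8} - - \frac{5}{2}\right)\right) = 4 + \left(1 - \left(- \frac{1}{8} + \frac{5}{2}\right)\right) = 4 + \left(1 - \frac{19}{8}\right) = 4 - \frac{11}{8} = \frac{21}{8} \approx 2.625$)
$R{\left(W \right)} = \frac{21}{8}$
$\left(R{\left(-4 \right)} + x\right)^{2} = \left(\frac{21}{8} + 46\right)^{2} = \left(\frac{389}{8}\right)^{2} = \frac{151321}{64}$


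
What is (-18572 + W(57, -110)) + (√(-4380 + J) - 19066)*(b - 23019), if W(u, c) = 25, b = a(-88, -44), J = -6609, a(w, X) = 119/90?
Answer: 19747642388/45 - 2071591*I*√1221/30 ≈ 4.3884e+8 - 2.4129e+6*I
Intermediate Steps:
a(w, X) = 119/90 (a(w, X) = 119*(1/90) = 119/90)
b = 119/90 ≈ 1.3222
(-18572 + W(57, -110)) + (√(-4380 + J) - 19066)*(b - 23019) = (-18572 + 25) + (√(-4380 - 6609) - 19066)*(119/90 - 23019) = -18547 + (√(-10989) - 19066)*(-2071591/90) = -18547 + (3*I*√1221 - 19066)*(-2071591/90) = -18547 + (-19066 + 3*I*√1221)*(-2071591/90) = -18547 + (19748477003/45 - 2071591*I*√1221/30) = 19747642388/45 - 2071591*I*√1221/30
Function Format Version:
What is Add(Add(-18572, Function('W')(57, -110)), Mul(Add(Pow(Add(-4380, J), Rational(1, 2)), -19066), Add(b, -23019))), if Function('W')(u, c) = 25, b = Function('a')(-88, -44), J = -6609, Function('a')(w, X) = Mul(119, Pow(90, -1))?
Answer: Add(Rational(19747642388, 45), Mul(Rational(-2071591, 30), I, Pow(1221, Rational(1, 2)))) ≈ Add(4.3884e+8, Mul(-2.4129e+6, I))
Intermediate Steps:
Function('a')(w, X) = Rational(119, 90) (Function('a')(w, X) = Mul(119, Rational(1, 90)) = Rational(119, 90))
b = Rational(119, 90) ≈ 1.3222
Add(Add(-18572, Function('W')(57, -110)), Mul(Add(Pow(Add(-4380, J), Rational(1, 2)), -19066), Add(b, -23019))) = Add(Add(-18572, 25), Mul(Add(Pow(Add(-4380, -6609), Rational(1, 2)), -19066), Add(Rational(119, 90), -23019))) = Add(-18547, Mul(Add(Pow(-10989, Rational(1, 2)), -19066), Rational(-2071591, 90))) = Add(-18547, Mul(Add(Mul(3, I, Pow(1221, Rational(1, 2))), -19066), Rational(-2071591, 90))) = Add(-18547, Mul(Add(-19066, Mul(3, I, Pow(1221, Rational(1, 2)))), Rational(-2071591, 90))) = Add(-18547, Add(Rational(19748477003, 45), Mul(Rational(-2071591, 30), I, Pow(1221, Rational(1, 2))))) = Add(Rational(19747642388, 45), Mul(Rational(-2071591, 30), I, Pow(1221, Rational(1, 2))))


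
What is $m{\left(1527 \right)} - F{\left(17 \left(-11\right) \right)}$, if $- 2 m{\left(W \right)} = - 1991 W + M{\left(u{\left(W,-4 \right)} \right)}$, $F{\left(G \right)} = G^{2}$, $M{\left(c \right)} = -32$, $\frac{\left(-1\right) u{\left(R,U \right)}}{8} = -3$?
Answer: $\frac{2970351}{2} \approx 1.4852 \cdot 10^{6}$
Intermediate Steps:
$u{\left(R,U \right)} = 24$ ($u{\left(R,U \right)} = \left(-8\right) \left(-3\right) = 24$)
$m{\left(W \right)} = 16 + \frac{1991 W}{2}$ ($m{\left(W \right)} = - \frac{- 1991 W - 32}{2} = - \frac{-32 - 1991 W}{2} = 16 + \frac{1991 W}{2}$)
$m{\left(1527 \right)} - F{\left(17 \left(-11\right) \right)} = \left(16 + \frac{1991}{2} \cdot 1527\right) - \left(17 \left(-11\right)\right)^{2} = \left(16 + \frac{3040257}{2}\right) - \left(-187\right)^{2} = \frac{3040289}{2} - 34969 = \frac{2970351}{2}$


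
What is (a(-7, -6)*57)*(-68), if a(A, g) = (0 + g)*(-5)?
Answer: -116280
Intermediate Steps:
a(A, g) = -5*g (a(A, g) = g*(-5) = -5*g)
(a(-7, -6)*57)*(-68) = (-5*(-6)*57)*(-68) = (30*57)*(-68) = 1710*(-68) = -116280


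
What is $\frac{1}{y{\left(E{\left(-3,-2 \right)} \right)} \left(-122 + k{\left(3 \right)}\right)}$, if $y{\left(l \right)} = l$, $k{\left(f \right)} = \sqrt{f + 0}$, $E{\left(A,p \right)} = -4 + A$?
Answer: $\frac{122}{104167} + \frac{\sqrt{3}}{104167} \approx 0.0011878$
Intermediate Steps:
$k{\left(f \right)} = \sqrt{f}$
$\frac{1}{y{\left(E{\left(-3,-2 \right)} \right)} \left(-122 + k{\left(3 \right)}\right)} = \frac{1}{\left(-4 - 3\right) \left(-122 + \sqrt{3}\right)} = \frac{1}{\left(-7\right) \left(-122 + \sqrt{3}\right)} = \frac{1}{854 - 7 \sqrt{3}}$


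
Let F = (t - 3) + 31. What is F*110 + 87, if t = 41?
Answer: 7677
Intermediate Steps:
F = 69 (F = (41 - 3) + 31 = 38 + 31 = 69)
F*110 + 87 = 69*110 + 87 = 7590 + 87 = 7677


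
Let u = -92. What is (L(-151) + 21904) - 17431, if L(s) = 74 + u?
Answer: 4455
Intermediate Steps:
L(s) = -18 (L(s) = 74 - 92 = -18)
(L(-151) + 21904) - 17431 = (-18 + 21904) - 17431 = 21886 - 17431 = 4455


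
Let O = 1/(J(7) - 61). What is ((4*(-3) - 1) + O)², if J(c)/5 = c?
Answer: 114921/676 ≈ 170.00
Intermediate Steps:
J(c) = 5*c
O = -1/26 (O = 1/(5*7 - 61) = 1/(35 - 61) = 1/(-26) = -1/26 ≈ -0.038462)
((4*(-3) - 1) + O)² = ((4*(-3) - 1) - 1/26)² = ((-12 - 1) - 1/26)² = (-13 - 1/26)² = (-339/26)² = 114921/676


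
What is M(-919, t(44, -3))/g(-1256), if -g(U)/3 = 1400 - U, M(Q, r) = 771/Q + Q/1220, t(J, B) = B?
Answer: 1785181/8933562240 ≈ 0.00019983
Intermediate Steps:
M(Q, r) = 771/Q + Q/1220 (M(Q, r) = 771/Q + Q*(1/1220) = 771/Q + Q/1220)
g(U) = -4200 + 3*U (g(U) = -3*(1400 - U) = -4200 + 3*U)
M(-919, t(44, -3))/g(-1256) = (771/(-919) + (1/1220)*(-919))/(-4200 + 3*(-1256)) = (771*(-1/919) - 919/1220)/(-4200 - 3768) = (-771/919 - 919/1220)/(-7968) = -1785181/1121180*(-1/7968) = 1785181/8933562240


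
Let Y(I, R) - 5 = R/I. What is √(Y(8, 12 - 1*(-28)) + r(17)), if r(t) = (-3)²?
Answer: √19 ≈ 4.3589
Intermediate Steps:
Y(I, R) = 5 + R/I
r(t) = 9
√(Y(8, 12 - 1*(-28)) + r(17)) = √((5 + (12 - 1*(-28))/8) + 9) = √((5 + (12 + 28)*(⅛)) + 9) = √((5 + 40*(⅛)) + 9) = √((5 + 5) + 9) = √(10 + 9) = √19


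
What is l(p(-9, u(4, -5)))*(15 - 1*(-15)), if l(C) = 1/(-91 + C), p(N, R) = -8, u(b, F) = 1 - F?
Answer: -10/33 ≈ -0.30303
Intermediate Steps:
l(p(-9, u(4, -5)))*(15 - 1*(-15)) = (15 - 1*(-15))/(-91 - 8) = (15 + 15)/(-99) = -1/99*30 = -10/33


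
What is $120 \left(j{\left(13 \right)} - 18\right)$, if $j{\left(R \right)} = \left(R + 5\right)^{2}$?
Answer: $36720$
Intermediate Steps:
$j{\left(R \right)} = \left(5 + R\right)^{2}$
$120 \left(j{\left(13 \right)} - 18\right) = 120 \left(\left(5 + 13\right)^{2} - 18\right) = 120 \left(18^{2} - 18\right) = 120 \left(324 - 18\right) = 120 \cdot 306 = 36720$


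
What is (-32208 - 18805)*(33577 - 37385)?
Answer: 194257504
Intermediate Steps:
(-32208 - 18805)*(33577 - 37385) = -51013*(-3808) = 194257504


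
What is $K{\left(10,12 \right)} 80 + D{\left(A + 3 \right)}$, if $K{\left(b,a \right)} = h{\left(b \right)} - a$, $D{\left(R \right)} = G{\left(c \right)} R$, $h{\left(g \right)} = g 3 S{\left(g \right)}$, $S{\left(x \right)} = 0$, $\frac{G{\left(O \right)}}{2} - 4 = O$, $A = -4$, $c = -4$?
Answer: $-960$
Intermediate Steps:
$G{\left(O \right)} = 8 + 2 O$
$h{\left(g \right)} = 0$ ($h{\left(g \right)} = g 3 \cdot 0 = 3 g 0 = 0$)
$D{\left(R \right)} = 0$ ($D{\left(R \right)} = \left(8 + 2 \left(-4\right)\right) R = \left(8 - 8\right) R = 0 R = 0$)
$K{\left(b,a \right)} = - a$ ($K{\left(b,a \right)} = 0 - a = - a$)
$K{\left(10,12 \right)} 80 + D{\left(A + 3 \right)} = \left(-1\right) 12 \cdot 80 + 0 = \left(-12\right) 80 + 0 = -960 + 0 = -960$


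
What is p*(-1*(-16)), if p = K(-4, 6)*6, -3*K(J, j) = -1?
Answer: 32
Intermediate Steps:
K(J, j) = ⅓ (K(J, j) = -⅓*(-1) = ⅓)
p = 2 (p = (⅓)*6 = 2)
p*(-1*(-16)) = 2*(-1*(-16)) = 2*16 = 32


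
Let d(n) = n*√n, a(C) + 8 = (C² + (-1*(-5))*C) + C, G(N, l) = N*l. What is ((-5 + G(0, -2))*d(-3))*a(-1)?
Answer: -195*I*√3 ≈ -337.75*I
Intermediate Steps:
a(C) = -8 + C² + 6*C (a(C) = -8 + ((C² + (-1*(-5))*C) + C) = -8 + ((C² + 5*C) + C) = -8 + (C² + 6*C) = -8 + C² + 6*C)
d(n) = n^(3/2)
((-5 + G(0, -2))*d(-3))*a(-1) = ((-5 + 0*(-2))*(-3)^(3/2))*(-8 + (-1)² + 6*(-1)) = ((-5 + 0)*(-3*I*√3))*(-8 + 1 - 6) = -(-15)*I*√3*(-13) = (15*I*√3)*(-13) = -195*I*√3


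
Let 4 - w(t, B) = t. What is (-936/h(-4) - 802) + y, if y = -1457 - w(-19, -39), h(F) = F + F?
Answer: -2165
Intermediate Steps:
w(t, B) = 4 - t
h(F) = 2*F
y = -1480 (y = -1457 - (4 - 1*(-19)) = -1457 - (4 + 19) = -1457 - 1*23 = -1457 - 23 = -1480)
(-936/h(-4) - 802) + y = (-936/(2*(-4)) - 802) - 1480 = (-936/(-8) - 802) - 1480 = (-936*(-⅛) - 802) - 1480 = (117 - 802) - 1480 = -685 - 1480 = -2165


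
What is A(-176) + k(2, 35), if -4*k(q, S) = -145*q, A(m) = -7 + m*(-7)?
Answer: 2595/2 ≈ 1297.5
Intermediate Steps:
A(m) = -7 - 7*m
k(q, S) = 145*q/4 (k(q, S) = -(-145)*q/4 = 145*q/4)
A(-176) + k(2, 35) = (-7 - 7*(-176)) + (145/4)*2 = (-7 + 1232) + 145/2 = 1225 + 145/2 = 2595/2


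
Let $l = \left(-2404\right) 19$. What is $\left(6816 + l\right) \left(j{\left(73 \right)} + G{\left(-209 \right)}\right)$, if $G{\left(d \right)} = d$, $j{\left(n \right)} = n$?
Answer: $5284960$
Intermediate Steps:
$l = -45676$
$\left(6816 + l\right) \left(j{\left(73 \right)} + G{\left(-209 \right)}\right) = \left(6816 - 45676\right) \left(73 - 209\right) = \left(-38860\right) \left(-136\right) = 5284960$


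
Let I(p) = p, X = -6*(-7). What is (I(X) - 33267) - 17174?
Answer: -50399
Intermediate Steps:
X = 42
(I(X) - 33267) - 17174 = (42 - 33267) - 17174 = -33225 - 17174 = -50399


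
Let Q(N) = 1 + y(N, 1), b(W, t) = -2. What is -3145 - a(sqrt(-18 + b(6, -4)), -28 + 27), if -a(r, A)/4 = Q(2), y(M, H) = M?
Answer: -3133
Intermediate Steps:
Q(N) = 1 + N
a(r, A) = -12 (a(r, A) = -4*(1 + 2) = -4*3 = -12)
-3145 - a(sqrt(-18 + b(6, -4)), -28 + 27) = -3145 - 1*(-12) = -3145 + 12 = -3133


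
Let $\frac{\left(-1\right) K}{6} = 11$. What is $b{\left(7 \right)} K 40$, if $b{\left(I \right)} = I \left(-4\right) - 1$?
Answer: $76560$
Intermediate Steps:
$K = -66$ ($K = \left(-6\right) 11 = -66$)
$b{\left(I \right)} = -1 - 4 I$ ($b{\left(I \right)} = - 4 I - 1 = -1 - 4 I$)
$b{\left(7 \right)} K 40 = \left(-1 - 28\right) \left(-66\right) 40 = \left(-29\right) \left(-66\right) 40 = 1914 \cdot 40 = 76560$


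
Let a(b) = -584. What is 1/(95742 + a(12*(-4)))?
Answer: 1/95158 ≈ 1.0509e-5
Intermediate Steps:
1/(95742 + a(12*(-4))) = 1/(95742 - 584) = 1/95158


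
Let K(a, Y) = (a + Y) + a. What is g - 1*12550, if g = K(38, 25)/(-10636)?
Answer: -133481901/10636 ≈ -12550.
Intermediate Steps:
K(a, Y) = Y + 2*a (K(a, Y) = (Y + a) + a = Y + 2*a)
g = -101/10636 (g = (25 + 2*38)/(-10636) = (25 + 76)*(-1/10636) = 101*(-1/10636) = -101/10636 ≈ -0.0094960)
g - 1*12550 = -101/10636 - 1*12550 = -101/10636 - 12550 = -133481901/10636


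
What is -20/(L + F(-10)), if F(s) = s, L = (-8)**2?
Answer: -10/27 ≈ -0.37037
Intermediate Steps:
L = 64
-20/(L + F(-10)) = -20/(64 - 10) = -20/54 = (1/54)*(-20) = -10/27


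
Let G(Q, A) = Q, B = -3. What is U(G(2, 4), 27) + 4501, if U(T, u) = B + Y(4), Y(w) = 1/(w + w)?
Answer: 35985/8 ≈ 4498.1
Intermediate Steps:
Y(w) = 1/(2*w)
U(T, u) = -23/8 (U(T, u) = -3 + (½)/4 = -3 + (½)*(¼) = -3 + ⅛ = -23/8)
U(G(2, 4), 27) + 4501 = -23/8 + 4501 = 35985/8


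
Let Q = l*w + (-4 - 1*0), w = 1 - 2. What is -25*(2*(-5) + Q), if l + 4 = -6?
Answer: 100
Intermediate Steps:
l = -10 (l = -4 - 6 = -10)
w = -1
Q = 6 (Q = -10*(-1) + (-4 - 1*0) = 10 + (-4 + 0) = 10 - 4 = 6)
-25*(2*(-5) + Q) = -25*(2*(-5) + 6) = -25*(-10 + 6) = -25*(-4) = 100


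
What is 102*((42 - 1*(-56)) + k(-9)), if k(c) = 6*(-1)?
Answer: 9384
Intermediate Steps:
k(c) = -6
102*((42 - 1*(-56)) + k(-9)) = 102*((42 - 1*(-56)) - 6) = 102*((42 + 56) - 6) = 102*(98 - 6) = 102*92 = 9384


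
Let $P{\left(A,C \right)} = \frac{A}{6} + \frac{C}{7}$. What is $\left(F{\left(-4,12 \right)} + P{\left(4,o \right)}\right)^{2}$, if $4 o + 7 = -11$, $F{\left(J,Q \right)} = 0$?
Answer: $\frac{1}{1764} \approx 0.00056689$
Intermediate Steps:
$o = - \frac{9}{2}$ ($o = - \frac{7}{4} + \frac{1}{4} \left(-11\right) = - \frac{7}{4} - \frac{11}{4} = - \frac{9}{2} \approx -4.5$)
$P{\left(A,C \right)} = \frac{A}{6} + \frac{C}{7}$ ($P{\left(A,C \right)} = A \frac{1}{6} + C \frac{1}{7} = \frac{A}{6} + \frac{C}{7}$)
$\left(F{\left(-4,12 \right)} + P{\left(4,o \right)}\right)^{2} = \left(0 + \left(\frac{1}{6} \cdot 4 + \frac{1}{7} \left(- \frac{9}{2}\right)\right)\right)^{2} = \left(0 + \left(\frac{2}{3} - \frac{9}{14}\right)\right)^{2} = \left(0 + \frac{1}{42}\right)^{2} = \left(\frac{1}{42}\right)^{2} = \frac{1}{1764}$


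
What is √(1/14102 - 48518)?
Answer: 3*I*√1072066686130/14102 ≈ 220.27*I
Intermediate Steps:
√(1/14102 - 48518) = √(-684200835/14102) = 3*I*√1072066686130/14102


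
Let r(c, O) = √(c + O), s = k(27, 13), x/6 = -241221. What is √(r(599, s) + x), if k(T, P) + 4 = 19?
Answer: √(-1447326 + √614) ≈ 1203.0*I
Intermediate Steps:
x = -1447326 (x = 6*(-241221) = -1447326)
k(T, P) = 15 (k(T, P) = -4 + 19 = 15)
s = 15
r(c, O) = √(O + c)
√(r(599, s) + x) = √(√(15 + 599) - 1447326) = √(√614 - 1447326) = √(-1447326 + √614)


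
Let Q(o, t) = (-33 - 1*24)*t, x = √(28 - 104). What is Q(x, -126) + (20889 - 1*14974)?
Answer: 13097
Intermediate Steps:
x = 2*I*√19 (x = √(-76) = 2*I*√19 ≈ 8.7178*I)
Q(o, t) = -57*t (Q(o, t) = (-33 - 24)*t = -57*t)
Q(x, -126) + (20889 - 1*14974) = -57*(-126) + (20889 - 1*14974) = 7182 + (20889 - 14974) = 7182 + 5915 = 13097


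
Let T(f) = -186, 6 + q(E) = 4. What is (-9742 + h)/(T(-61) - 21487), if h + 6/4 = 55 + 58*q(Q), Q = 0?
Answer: 19609/43346 ≈ 0.45238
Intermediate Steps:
q(E) = -2 (q(E) = -6 + 4 = -2)
h = -125/2 (h = -3/2 + (55 + 58*(-2)) = -3/2 + (55 - 116) = -3/2 - 61 = -125/2 ≈ -62.500)
(-9742 + h)/(T(-61) - 21487) = (-9742 - 125/2)/(-186 - 21487) = -19609/2/(-21673) = -19609/2*(-1/21673) = 19609/43346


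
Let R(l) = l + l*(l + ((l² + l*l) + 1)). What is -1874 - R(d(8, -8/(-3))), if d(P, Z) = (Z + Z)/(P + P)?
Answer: -50621/27 ≈ -1874.9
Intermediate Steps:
d(P, Z) = Z/P (d(P, Z) = (2*Z)/((2*P)) = (2*Z)*(1/(2*P)) = Z/P)
R(l) = l + l*(1 + l + 2*l²) (R(l) = l + l*(l + ((l² + l²) + 1)) = l + l*(l + (2*l² + 1)) = l + l*(l + (1 + 2*l²)) = l + l*(1 + l + 2*l²))
-1874 - R(d(8, -8/(-3))) = -1874 - -8/(-3)/8*(2 - 8/(-3)/8 + 2*(-8/(-3)/8)²) = -1874 - -8*(-⅓)*(⅛)*(2 - 8*(-⅓)*(⅛) + 2*(-8*(-⅓)*(⅛))²) = -1874 - (8/3)*(⅛)*(2 + (8/3)*(⅛) + 2*((8/3)*(⅛))²) = -1874 - (2 + ⅓ + 2*(⅓)²)/3 = -1874 - (2 + ⅓ + 2*(⅑))/3 = -1874 - (2 + ⅓ + 2/9)/3 = -1874 - 23/(3*9) = -1874 - 1*23/27 = -1874 - 23/27 = -50621/27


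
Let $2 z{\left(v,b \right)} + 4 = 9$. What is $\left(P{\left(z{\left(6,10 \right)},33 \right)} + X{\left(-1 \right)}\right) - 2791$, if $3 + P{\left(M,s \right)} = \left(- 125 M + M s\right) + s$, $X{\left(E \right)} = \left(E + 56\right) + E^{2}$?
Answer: $-2935$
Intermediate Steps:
$z{\left(v,b \right)} = \frac{5}{2}$ ($z{\left(v,b \right)} = -2 + \frac{1}{2} \cdot 9 = -2 + \frac{9}{2} = \frac{5}{2}$)
$X{\left(E \right)} = 56 + E + E^{2}$ ($X{\left(E \right)} = \left(56 + E\right) + E^{2} = 56 + E + E^{2}$)
$P{\left(M,s \right)} = -3 + s - 125 M + M s$ ($P{\left(M,s \right)} = -3 + \left(\left(- 125 M + M s\right) + s\right) = -3 + \left(s - 125 M + M s\right) = -3 + s - 125 M + M s$)
$\left(P{\left(z{\left(6,10 \right)},33 \right)} + X{\left(-1 \right)}\right) - 2791 = \left(\left(-3 + 33 - \frac{625}{2} + \frac{5}{2} \cdot 33\right) + \left(56 - 1 + \left(-1\right)^{2}\right)\right) - 2791 = \left(\left(-3 + 33 - \frac{625}{2} + \frac{165}{2}\right) + \left(56 - 1 + 1\right)\right) - 2791 = \left(-200 + 56\right) - 2791 = -144 - 2791 = -2935$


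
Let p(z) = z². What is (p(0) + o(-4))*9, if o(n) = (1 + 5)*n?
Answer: -216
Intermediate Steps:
o(n) = 6*n
(p(0) + o(-4))*9 = (0² + 6*(-4))*9 = (0 - 24)*9 = -24*9 = -216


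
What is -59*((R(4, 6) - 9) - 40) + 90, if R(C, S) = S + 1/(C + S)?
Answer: 26211/10 ≈ 2621.1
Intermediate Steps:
-59*((R(4, 6) - 9) - 40) + 90 = -59*(((1 + 6² + 4*6)/(4 + 6) - 9) - 40) + 90 = -59*(((1 + 36 + 24)/10 - 9) - 40) + 90 = -59*(((⅒)*61 - 9) - 40) + 90 = -59*((61/10 - 9) - 40) + 90 = -59*(-29/10 - 40) + 90 = -59*(-429/10) + 90 = 25311/10 + 90 = 26211/10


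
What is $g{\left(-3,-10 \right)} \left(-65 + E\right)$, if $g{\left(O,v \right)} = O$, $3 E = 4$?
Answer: $191$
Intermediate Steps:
$E = \frac{4}{3}$ ($E = \frac{1}{3} \cdot 4 = \frac{4}{3} \approx 1.3333$)
$g{\left(-3,-10 \right)} \left(-65 + E\right) = - 3 \left(-65 + \frac{4}{3}\right) = \left(-3\right) \left(- \frac{191}{3}\right) = 191$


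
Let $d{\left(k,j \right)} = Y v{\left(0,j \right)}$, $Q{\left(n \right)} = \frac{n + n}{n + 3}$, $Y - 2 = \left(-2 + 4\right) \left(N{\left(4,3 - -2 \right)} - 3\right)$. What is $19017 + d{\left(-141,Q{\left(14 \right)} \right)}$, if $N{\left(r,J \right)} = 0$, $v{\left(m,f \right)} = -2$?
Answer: $19025$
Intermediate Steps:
$Y = -4$ ($Y = 2 + \left(-2 + 4\right) \left(0 - 3\right) = 2 + 2 \left(-3\right) = 2 - 6 = -4$)
$Q{\left(n \right)} = \frac{2 n}{3 + n}$
$d{\left(k,j \right)} = 8$ ($d{\left(k,j \right)} = \left(-4\right) \left(-2\right) = 8$)
$19017 + d{\left(-141,Q{\left(14 \right)} \right)} = 19017 + 8 = 19025$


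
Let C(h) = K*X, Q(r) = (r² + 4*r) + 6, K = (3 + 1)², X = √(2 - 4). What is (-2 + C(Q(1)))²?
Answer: -508 - 64*I*√2 ≈ -508.0 - 90.51*I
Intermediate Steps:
X = I*√2 (X = √(-2) = I*√2 ≈ 1.4142*I)
K = 16 (K = 4² = 16)
Q(r) = 6 + r² + 4*r
C(h) = 16*I*√2 (C(h) = 16*(I*√2) = 16*I*√2)
(-2 + C(Q(1)))² = (-2 + 16*I*√2)²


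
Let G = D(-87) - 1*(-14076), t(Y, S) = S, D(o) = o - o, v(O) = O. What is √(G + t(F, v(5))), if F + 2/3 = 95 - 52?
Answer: √14081 ≈ 118.66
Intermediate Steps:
D(o) = 0
F = 127/3 (F = -⅔ + (95 - 52) = -⅔ + 43 = 127/3 ≈ 42.333)
G = 14076 (G = 0 - 1*(-14076) = 0 + 14076 = 14076)
√(G + t(F, v(5))) = √(14076 + 5) = √14081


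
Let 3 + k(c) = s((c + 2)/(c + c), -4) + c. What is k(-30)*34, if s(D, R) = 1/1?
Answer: -1088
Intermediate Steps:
s(D, R) = 1
k(c) = -2 + c (k(c) = -3 + (1 + c) = -2 + c)
k(-30)*34 = (-2 - 30)*34 = -32*34 = -1088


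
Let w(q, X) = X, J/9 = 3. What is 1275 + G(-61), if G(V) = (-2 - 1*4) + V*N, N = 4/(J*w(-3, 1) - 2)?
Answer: 31481/25 ≈ 1259.2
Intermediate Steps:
J = 27 (J = 9*3 = 27)
N = 4/25 (N = 4/(27*1 - 2) = 4/(27 - 2) = 4/25 ≈ 0.16000)
G(V) = -6 + 4*V/25 (G(V) = (-2 - 1*4) + V*(4/25) = (-2 - 4) + 4*V/25 = -6 + 4*V/25)
1275 + G(-61) = 1275 + (-6 + (4/25)*(-61)) = 1275 + (-6 - 244/25) = 1275 - 394/25 = 31481/25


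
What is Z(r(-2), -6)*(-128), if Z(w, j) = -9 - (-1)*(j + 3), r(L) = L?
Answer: 1536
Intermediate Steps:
Z(w, j) = -6 + j (Z(w, j) = -9 - (-1)*(3 + j) = -9 - (-3 - j) = -9 + (3 + j) = -6 + j)
Z(r(-2), -6)*(-128) = (-6 - 6)*(-128) = -12*(-128) = 1536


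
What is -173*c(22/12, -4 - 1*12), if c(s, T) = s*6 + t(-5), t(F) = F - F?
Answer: -1903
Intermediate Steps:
t(F) = 0
c(s, T) = 6*s (c(s, T) = s*6 + 0 = 6*s + 0 = 6*s)
-173*c(22/12, -4 - 1*12) = -1038*22/12 = -1038*22*(1/12) = -1038*11/6 = -173*11 = -1903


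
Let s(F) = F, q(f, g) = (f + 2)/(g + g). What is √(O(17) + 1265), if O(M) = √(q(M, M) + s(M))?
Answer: √(1462340 + 34*√20298)/34 ≈ 35.626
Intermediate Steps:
q(f, g) = (2 + f)/(2*g) (q(f, g) = (2 + f)/((2*g)) = (2 + f)*(1/(2*g)) = (2 + f)/(2*g))
O(M) = √(M + (2 + M)/(2*M)) (O(M) = √((2 + M)/(2*M) + M) = √(M + (2 + M)/(2*M)))
√(O(17) + 1265) = √(√(2 + 4*17 + 4/17)/2 + 1265) = √(√(2 + 68 + 4*(1/17))/2 + 1265) = √(√(2 + 68 + 4/17)/2 + 1265) = √(√(1194/17)/2 + 1265) = √((√20298/17)/2 + 1265) = √(√20298/34 + 1265) = √(1265 + √20298/34)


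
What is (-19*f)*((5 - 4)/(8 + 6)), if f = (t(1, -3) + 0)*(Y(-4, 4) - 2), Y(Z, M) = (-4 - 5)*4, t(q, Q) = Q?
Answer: -1083/7 ≈ -154.71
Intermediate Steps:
Y(Z, M) = -36 (Y(Z, M) = -9*4 = -36)
f = 114 (f = (-3 + 0)*(-36 - 2) = -3*(-38) = 114)
(-19*f)*((5 - 4)/(8 + 6)) = (-19*114)*((5 - 4)/(8 + 6)) = -2166/14 = -2166*1/14 = -1083/7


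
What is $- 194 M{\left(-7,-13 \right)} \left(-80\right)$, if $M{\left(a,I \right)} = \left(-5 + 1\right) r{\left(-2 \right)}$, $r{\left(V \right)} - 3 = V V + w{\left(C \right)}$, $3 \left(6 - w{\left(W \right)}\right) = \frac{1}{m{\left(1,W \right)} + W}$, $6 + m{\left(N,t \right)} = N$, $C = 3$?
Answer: $- \frac{2452160}{3} \approx -8.1739 \cdot 10^{5}$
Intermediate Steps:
$m{\left(N,t \right)} = -6 + N$
$w{\left(W \right)} = 6 - \frac{1}{3 \left(-5 + W\right)}$ ($w{\left(W \right)} = 6 - \frac{1}{3 \left(\left(-6 + 1\right) + W\right)} = 6 - \frac{1}{3 \left(-5 + W\right)}$)
$r{\left(V \right)} = \frac{55}{6} + V^{2}$ ($r{\left(V \right)} = 3 + \left(V V + \frac{-91 + 18 \cdot 3}{3 \left(-5 + 3\right)}\right) = 3 + \left(V^{2} + \frac{-91 + 54}{3 \left(-2\right)}\right) = 3 + \left(V^{2} + \frac{1}{3} \left(- \frac{1}{2}\right) \left(-37\right)\right) = 3 + \left(V^{2} + \frac{37}{6}\right) = 3 + \left(\frac{37}{6} + V^{2}\right) = \frac{55}{6} + V^{2}$)
$M{\left(a,I \right)} = - \frac{158}{3}$ ($M{\left(a,I \right)} = \left(-5 + 1\right) \left(\frac{55}{6} + \left(-2\right)^{2}\right) = - 4 \left(\frac{55}{6} + 4\right) = \left(-4\right) \frac{79}{6} = - \frac{158}{3}$)
$- 194 M{\left(-7,-13 \right)} \left(-80\right) = \left(-194\right) \left(- \frac{158}{3}\right) \left(-80\right) = \frac{30652}{3} \left(-80\right) = - \frac{2452160}{3}$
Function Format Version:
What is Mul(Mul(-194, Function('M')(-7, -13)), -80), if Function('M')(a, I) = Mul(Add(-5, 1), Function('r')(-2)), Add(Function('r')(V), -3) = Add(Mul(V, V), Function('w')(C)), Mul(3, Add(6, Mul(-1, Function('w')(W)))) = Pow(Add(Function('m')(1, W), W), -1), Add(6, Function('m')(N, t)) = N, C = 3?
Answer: Rational(-2452160, 3) ≈ -8.1739e+5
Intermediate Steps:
Function('m')(N, t) = Add(-6, N)
Function('w')(W) = Add(6, Mul(Rational(-1, 3), Pow(Add(-5, W), -1))) (Function('w')(W) = Add(6, Mul(Rational(-1, 3), Pow(Add(Add(-6, 1), W), -1))) = Add(6, Mul(Rational(-1, 3), Pow(Add(-5, W), -1))))
Function('r')(V) = Add(Rational(55, 6), Pow(V, 2)) (Function('r')(V) = Add(3, Add(Mul(V, V), Mul(Rational(1, 3), Pow(Add(-5, 3), -1), Add(-91, Mul(18, 3))))) = Add(3, Add(Pow(V, 2), Mul(Rational(1, 3), Pow(-2, -1), Add(-91, 54)))) = Add(3, Add(Pow(V, 2), Mul(Rational(1, 3), Rational(-1, 2), -37))) = Add(3, Add(Pow(V, 2), Rational(37, 6))) = Add(3, Add(Rational(37, 6), Pow(V, 2))) = Add(Rational(55, 6), Pow(V, 2)))
Function('M')(a, I) = Rational(-158, 3) (Function('M')(a, I) = Mul(Add(-5, 1), Add(Rational(55, 6), Pow(-2, 2))) = Mul(-4, Add(Rational(55, 6), 4)) = Mul(-4, Rational(79, 6)) = Rational(-158, 3))
Mul(Mul(-194, Function('M')(-7, -13)), -80) = Mul(Mul(-194, Rational(-158, 3)), -80) = Mul(Rational(30652, 3), -80) = Rational(-2452160, 3)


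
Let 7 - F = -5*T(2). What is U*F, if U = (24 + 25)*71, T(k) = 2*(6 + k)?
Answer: 302673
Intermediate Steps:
T(k) = 12 + 2*k
U = 3479 (U = 49*71 = 3479)
F = 87 (F = 7 - (-5)*(12 + 2*2) = 7 - (-5)*(12 + 4) = 7 - (-5)*16 = 7 - 1*(-80) = 7 + 80 = 87)
U*F = 3479*87 = 302673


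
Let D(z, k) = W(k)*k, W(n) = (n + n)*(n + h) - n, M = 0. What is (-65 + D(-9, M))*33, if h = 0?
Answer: -2145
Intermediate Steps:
W(n) = -n + 2*n**2 (W(n) = (n + n)*(n + 0) - n = (2*n)*n - n = 2*n**2 - n = -n + 2*n**2)
D(z, k) = k**2*(-1 + 2*k) (D(z, k) = (k*(-1 + 2*k))*k = k**2*(-1 + 2*k))
(-65 + D(-9, M))*33 = (-65 + 0**2*(-1 + 2*0))*33 = (-65 + 0*(-1 + 0))*33 = (-65 + 0*(-1))*33 = (-65 + 0)*33 = -65*33 = -2145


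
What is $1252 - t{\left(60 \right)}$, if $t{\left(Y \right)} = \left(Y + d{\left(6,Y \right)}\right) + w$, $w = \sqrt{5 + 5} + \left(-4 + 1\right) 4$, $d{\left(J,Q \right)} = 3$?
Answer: $1201 - \sqrt{10} \approx 1197.8$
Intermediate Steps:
$w = -12 + \sqrt{10}$ ($w = \sqrt{10} - 12 = -12 + \sqrt{10} \approx -8.8377$)
$t{\left(Y \right)} = -9 + Y + \sqrt{10}$ ($t{\left(Y \right)} = \left(Y + 3\right) - \left(12 - \sqrt{10}\right) = \left(3 + Y\right) - \left(12 - \sqrt{10}\right) = -9 + Y + \sqrt{10}$)
$1252 - t{\left(60 \right)} = 1252 - \left(-9 + 60 + \sqrt{10}\right) = 1252 - \left(51 + \sqrt{10}\right) = 1201 - \sqrt{10}$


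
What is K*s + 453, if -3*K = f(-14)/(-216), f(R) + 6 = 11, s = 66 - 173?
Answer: 293009/648 ≈ 452.17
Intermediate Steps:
s = -107
f(R) = 5 (f(R) = -6 + 11 = 5)
K = 5/648 (K = -5/(3*(-216)) = -5*(-1)/(3*216) = -⅓*(-5/216) = 5/648 ≈ 0.0077161)
K*s + 453 = (5/648)*(-107) + 453 = -535/648 + 453 = 293009/648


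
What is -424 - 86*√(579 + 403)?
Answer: -424 - 86*√982 ≈ -3119.0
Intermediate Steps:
-424 - 86*√(579 + 403) = -424 - 86*√982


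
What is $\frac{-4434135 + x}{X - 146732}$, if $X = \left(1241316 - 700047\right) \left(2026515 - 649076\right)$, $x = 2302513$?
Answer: $- \frac{2131622}{745564883359} \approx -2.8591 \cdot 10^{-6}$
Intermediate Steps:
$X = 745565030091$ ($X = 541269 \cdot 1377439 = 745565030091$)
$\frac{-4434135 + x}{X - 146732} = \frac{-4434135 + 2302513}{745565030091 - 146732} = - \frac{2131622}{745564883359}$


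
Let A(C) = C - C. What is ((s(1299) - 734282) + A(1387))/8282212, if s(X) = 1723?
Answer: -732559/8282212 ≈ -0.088450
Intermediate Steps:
A(C) = 0
((s(1299) - 734282) + A(1387))/8282212 = ((1723 - 734282) + 0)/8282212 = (-732559 + 0)*(1/8282212) = -732559*1/8282212 = -732559/8282212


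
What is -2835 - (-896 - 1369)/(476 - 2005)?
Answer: -4336980/1529 ≈ -2836.5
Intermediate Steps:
-2835 - (-896 - 1369)/(476 - 2005) = -2835 - (-2265)/(-1529) = -2835 - (-2265)*(-1)/1529 = -2835 - 1*2265/1529 = -2835 - 2265/1529 = -4336980/1529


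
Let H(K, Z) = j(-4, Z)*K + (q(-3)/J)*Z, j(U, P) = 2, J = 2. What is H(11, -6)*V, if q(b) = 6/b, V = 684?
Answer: 19152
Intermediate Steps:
H(K, Z) = -Z + 2*K (H(K, Z) = 2*K + ((6/(-3))/2)*Z = 2*K + ((6*(-⅓))*(½))*Z = 2*K + (-2*½)*Z = 2*K - Z = -Z + 2*K)
H(11, -6)*V = (-1*(-6) + 2*11)*684 = (6 + 22)*684 = 28*684 = 19152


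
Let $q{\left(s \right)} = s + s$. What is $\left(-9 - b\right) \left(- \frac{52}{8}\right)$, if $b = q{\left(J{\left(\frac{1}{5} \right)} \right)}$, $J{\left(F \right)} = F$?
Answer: $\frac{611}{10} \approx 61.1$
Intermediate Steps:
$q{\left(s \right)} = 2 s$
$b = \frac{2}{5} \approx 0.4$
$\left(-9 - b\right) \left(- \frac{52}{8}\right) = \left(-9 - \frac{2}{5}\right) \left(- \frac{52}{8}\right) = \left(-9 - \frac{2}{5}\right) \left(\left(-52\right) \frac{1}{8}\right) = \left(- \frac{47}{5}\right) \left(- \frac{13}{2}\right) = \frac{611}{10}$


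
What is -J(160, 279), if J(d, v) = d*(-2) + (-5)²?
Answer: 295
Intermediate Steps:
J(d, v) = 25 - 2*d (J(d, v) = -2*d + 25 = 25 - 2*d)
-J(160, 279) = -(25 - 2*160) = -(25 - 320) = -1*(-295) = 295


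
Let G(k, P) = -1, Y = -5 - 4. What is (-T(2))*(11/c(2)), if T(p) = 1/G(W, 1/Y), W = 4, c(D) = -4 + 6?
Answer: 11/2 ≈ 5.5000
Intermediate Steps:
c(D) = 2
Y = -9
T(p) = -1 (T(p) = 1/(-1) = -1)
(-T(2))*(11/c(2)) = (-1*(-1))*(11/2) = 1*(11*(1/2)) = 1*(11/2) = 11/2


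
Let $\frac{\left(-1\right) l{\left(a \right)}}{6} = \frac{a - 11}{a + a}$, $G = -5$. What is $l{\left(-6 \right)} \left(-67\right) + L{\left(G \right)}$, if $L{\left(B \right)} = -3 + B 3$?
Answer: $\frac{1103}{2} \approx 551.5$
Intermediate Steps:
$L{\left(B \right)} = -3 + 3 B$
$l{\left(a \right)} = - \frac{3 \left(-11 + a\right)}{a}$ ($l{\left(a \right)} = - 6 \frac{a - 11}{a + a} = - 6 \frac{-11 + a}{2 a} = - \frac{3 \left(-11 + a\right)}{a}$)
$l{\left(-6 \right)} \left(-67\right) + L{\left(G \right)} = \left(-3 + \frac{33}{-6}\right) \left(-67\right) + \left(-3 + 3 \left(-5\right)\right) = \left(-3 + 33 \left(- \frac{1}{6}\right)\right) \left(-67\right) - 18 = \left(-3 - \frac{11}{2}\right) \left(-67\right) - 18 = \left(- \frac{17}{2}\right) \left(-67\right) - 18 = \frac{1139}{2} - 18 = \frac{1103}{2}$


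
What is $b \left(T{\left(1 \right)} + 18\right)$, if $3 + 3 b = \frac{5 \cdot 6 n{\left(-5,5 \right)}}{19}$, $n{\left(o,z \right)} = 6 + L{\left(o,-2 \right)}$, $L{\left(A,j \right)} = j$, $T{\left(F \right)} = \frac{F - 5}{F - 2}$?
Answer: $\frac{462}{19} \approx 24.316$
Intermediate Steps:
$T{\left(F \right)} = \frac{-5 + F}{-2 + F}$
$n{\left(o,z \right)} = 4$ ($n{\left(o,z \right)} = 6 - 2 = 4$)
$b = \frac{21}{19}$ ($b = -1 + \frac{5 \cdot 6 \cdot 4 \cdot \frac{1}{19}}{3} = -1 + \frac{30 \cdot 4 \cdot \frac{1}{19}}{3} = -1 + \frac{120 \cdot \frac{1}{19}}{3} = -1 + \frac{1}{3} \cdot \frac{120}{19} = -1 + \frac{40}{19} = \frac{21}{19} \approx 1.1053$)
$b \left(T{\left(1 \right)} + 18\right) = \frac{21 \left(\frac{-5 + 1}{-2 + 1} + 18\right)}{19} = \frac{21 \left(\frac{1}{-1} \left(-4\right) + 18\right)}{19} = \frac{21 \left(\left(-1\right) \left(-4\right) + 18\right)}{19} = \frac{21 \left(4 + 18\right)}{19} = \frac{21}{19} \cdot 22 = \frac{462}{19}$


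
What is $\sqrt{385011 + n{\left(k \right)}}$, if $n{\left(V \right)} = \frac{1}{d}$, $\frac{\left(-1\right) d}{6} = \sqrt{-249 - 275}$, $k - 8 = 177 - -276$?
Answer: $\frac{\sqrt{237858255756 + 393 i \sqrt{131}}}{786} \approx 620.49 + 5.867 \cdot 10^{-6} i$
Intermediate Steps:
$k = 461$ ($k = 8 + \left(177 - -276\right) = 8 + \left(177 + 276\right) = 8 + 453 = 461$)
$d = - 12 i \sqrt{131}$ ($d = - 6 \sqrt{-249 - 275} = - 6 \sqrt{-524} = - 6 \cdot 2 i \sqrt{131} = - 12 i \sqrt{131} \approx - 137.35 i$)
$n{\left(V \right)} = \frac{i \sqrt{131}}{1572}$ ($n{\left(V \right)} = \frac{1}{\left(-12\right) i \sqrt{131}} = \frac{i \sqrt{131}}{1572}$)
$\sqrt{385011 + n{\left(k \right)}} = \sqrt{385011 + \frac{i \sqrt{131}}{1572}}$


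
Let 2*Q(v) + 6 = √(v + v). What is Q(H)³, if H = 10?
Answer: -72 + 32*√5 ≈ -0.44582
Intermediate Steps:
Q(v) = -3 + √2*√v/2 (Q(v) = -3 + √(v + v)/2 = -3 + √(2*v)/2 = -3 + (√2*√v)/2 = -3 + √2*√v/2)
Q(H)³ = (-3 + √2*√10/2)³ = (-3 + √5)³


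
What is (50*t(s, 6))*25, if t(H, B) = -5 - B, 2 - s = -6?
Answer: -13750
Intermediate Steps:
s = 8 (s = 2 - 1*(-6) = 2 + 6 = 8)
(50*t(s, 6))*25 = (50*(-5 - 1*6))*25 = (50*(-5 - 6))*25 = (50*(-11))*25 = -550*25 = -13750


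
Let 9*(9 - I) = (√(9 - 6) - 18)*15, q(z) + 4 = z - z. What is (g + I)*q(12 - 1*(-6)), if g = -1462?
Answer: 5692 + 20*√3/3 ≈ 5703.5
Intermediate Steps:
q(z) = -4 (q(z) = -4 + (z - z) = -4 + 0 = -4)
I = 39 - 5*√3/3 (I = 9 - (√(9 - 6) - 18)*15/9 = 9 - (√3 - 18)*15/9 = 9 - (-18 + √3)*15/9 = 9 - (-270 + 15*√3)/9 = 9 + (30 - 5*√3/3) = 39 - 5*√3/3 ≈ 36.113)
(g + I)*q(12 - 1*(-6)) = (-1462 + (39 - 5*√3/3))*(-4) = (-1423 - 5*√3/3)*(-4) = 5692 + 20*√3/3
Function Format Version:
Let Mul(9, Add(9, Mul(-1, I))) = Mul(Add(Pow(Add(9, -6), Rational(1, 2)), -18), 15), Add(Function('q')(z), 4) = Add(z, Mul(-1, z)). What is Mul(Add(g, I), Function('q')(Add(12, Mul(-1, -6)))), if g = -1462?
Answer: Add(5692, Mul(Rational(20, 3), Pow(3, Rational(1, 2)))) ≈ 5703.5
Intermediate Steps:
Function('q')(z) = -4 (Function('q')(z) = Add(-4, Add(z, Mul(-1, z))) = Add(-4, 0) = -4)
I = Add(39, Mul(Rational(-5, 3), Pow(3, Rational(1, 2)))) (I = Add(9, Mul(Rational(-1, 9), Mul(Add(Pow(Add(9, -6), Rational(1, 2)), -18), 15))) = Add(9, Mul(Rational(-1, 9), Mul(Add(Pow(3, Rational(1, 2)), -18), 15))) = Add(9, Mul(Rational(-1, 9), Mul(Add(-18, Pow(3, Rational(1, 2))), 15))) = Add(9, Mul(Rational(-1, 9), Add(-270, Mul(15, Pow(3, Rational(1, 2)))))) = Add(9, Add(30, Mul(Rational(-5, 3), Pow(3, Rational(1, 2))))) = Add(39, Mul(Rational(-5, 3), Pow(3, Rational(1, 2)))) ≈ 36.113)
Mul(Add(g, I), Function('q')(Add(12, Mul(-1, -6)))) = Mul(Add(-1462, Add(39, Mul(Rational(-5, 3), Pow(3, Rational(1, 2))))), -4) = Mul(Add(-1423, Mul(Rational(-5, 3), Pow(3, Rational(1, 2)))), -4) = Add(5692, Mul(Rational(20, 3), Pow(3, Rational(1, 2))))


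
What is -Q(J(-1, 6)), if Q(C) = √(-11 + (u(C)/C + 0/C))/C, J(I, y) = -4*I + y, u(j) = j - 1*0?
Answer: -I*√10/10 ≈ -0.31623*I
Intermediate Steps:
u(j) = j (u(j) = j + 0 = j)
J(I, y) = y - 4*I
Q(C) = I*√10/C (Q(C) = √(-11 + (C/C + 0/C))/C = √(-11 + (1 + 0))/C = √(-11 + 1)/C = √(-10)/C = (I*√10)/C = I*√10/C)
-Q(J(-1, 6)) = -I*√10/(6 - 4*(-1)) = -I*√10/(6 + 4) = -I*√10/10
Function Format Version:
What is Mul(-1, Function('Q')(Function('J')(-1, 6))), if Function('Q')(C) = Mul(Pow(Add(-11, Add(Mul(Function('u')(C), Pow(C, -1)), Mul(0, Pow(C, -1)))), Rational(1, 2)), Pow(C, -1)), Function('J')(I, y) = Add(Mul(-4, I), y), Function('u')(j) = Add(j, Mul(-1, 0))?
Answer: Mul(Rational(-1, 10), I, Pow(10, Rational(1, 2))) ≈ Mul(-0.31623, I)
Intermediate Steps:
Function('u')(j) = j (Function('u')(j) = Add(j, 0) = j)
Function('J')(I, y) = Add(y, Mul(-4, I))
Function('Q')(C) = Mul(I, Pow(10, Rational(1, 2)), Pow(C, -1)) (Function('Q')(C) = Mul(Pow(Add(-11, Add(Mul(C, Pow(C, -1)), Mul(0, Pow(C, -1)))), Rational(1, 2)), Pow(C, -1)) = Mul(Pow(Add(-11, Add(1, 0)), Rational(1, 2)), Pow(C, -1)) = Mul(Pow(Add(-11, 1), Rational(1, 2)), Pow(C, -1)) = Mul(Pow(-10, Rational(1, 2)), Pow(C, -1)) = Mul(Mul(I, Pow(10, Rational(1, 2))), Pow(C, -1)) = Mul(I, Pow(10, Rational(1, 2)), Pow(C, -1)))
Mul(-1, Function('Q')(Function('J')(-1, 6))) = Mul(-1, Mul(I, Pow(10, Rational(1, 2)), Pow(Add(6, Mul(-4, -1)), -1))) = Mul(-1, Mul(I, Pow(10, Rational(1, 2)), Pow(Add(6, 4), -1))) = Mul(-1, Mul(I, Pow(10, Rational(1, 2)), Pow(10, -1))) = Mul(-1, Mul(I, Pow(10, Rational(1, 2)), Rational(1, 10))) = Mul(-1, Mul(Rational(1, 10), I, Pow(10, Rational(1, 2)))) = Mul(Rational(-1, 10), I, Pow(10, Rational(1, 2)))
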